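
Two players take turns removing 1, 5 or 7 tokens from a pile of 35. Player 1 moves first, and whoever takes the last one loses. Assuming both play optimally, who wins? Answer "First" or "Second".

Second

W/L table (W = player to move can force a win):
i:   0  1  2  3  4  5  6  7  8  9 10 11 12 13 14 15 16 17 18 19 20 21 22 23 24 25 26 27 28 29 30 31 32 33 34 35
     W  L  W  L  W  L  W  L  W  L  W  L  W  L  W  L  W  L  W  L  W  L  W  L  W  L  W  L  W  L  W  L  W  L  W  L
Position 35 is L, so the second player wins.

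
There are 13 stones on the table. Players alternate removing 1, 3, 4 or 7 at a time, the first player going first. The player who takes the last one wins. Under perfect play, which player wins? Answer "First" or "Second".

Positions where the player to move wins (W) vs loses (L):
i:   0  1  2  3  4  5  6  7  8  9 10 11 12 13
     L  W  L  W  W  W  W  W  L  W  L  W  W  W
Position 13 is W, so the first player wins.

First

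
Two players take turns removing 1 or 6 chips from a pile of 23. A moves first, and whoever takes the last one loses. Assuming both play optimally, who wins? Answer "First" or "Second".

Mark each pile size as W (mover wins) or L (mover loses):
i:   0  1  2  3  4  5  6  7  8  9 10 11 12 13 14 15 16 17 18 19 20 21 22 23
     W  L  W  L  W  L  W  W  L  W  L  W  L  W  W  L  W  L  W  L  W  W  L  W
Position 23 is W, so the first player wins.

First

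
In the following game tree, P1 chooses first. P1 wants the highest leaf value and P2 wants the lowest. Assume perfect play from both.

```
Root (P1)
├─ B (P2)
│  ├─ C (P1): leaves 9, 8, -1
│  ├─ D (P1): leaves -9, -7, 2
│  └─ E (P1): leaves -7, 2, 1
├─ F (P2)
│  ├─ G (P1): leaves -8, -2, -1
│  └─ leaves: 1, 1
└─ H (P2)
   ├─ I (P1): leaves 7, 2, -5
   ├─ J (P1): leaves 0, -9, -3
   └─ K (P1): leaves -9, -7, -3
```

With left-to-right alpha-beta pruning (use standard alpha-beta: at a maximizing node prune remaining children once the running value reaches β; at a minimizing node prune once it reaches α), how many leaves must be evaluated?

17

C [α=-∞,β=+∞]: v=9
D [α=-∞,β=9]: v=2
E [α=-∞,β=2]: v=2 after child 2 ≥ β → β-cutoff, skip 1
B [α=-∞,β=+∞]: v=2
G [α=2,β=+∞]: v=-1
F [α=2,β=+∞]: v=-1 after child 1 ≤ α → α-cutoff, skip 2
I [α=2,β=+∞]: v=7
J [α=2,β=7]: v=0
H [α=2,β=+∞]: v=0 after child 2 ≤ α → α-cutoff, skip 1
Root [α=-∞,β=+∞]: v=2
Leaves evaluated: 17 of 23.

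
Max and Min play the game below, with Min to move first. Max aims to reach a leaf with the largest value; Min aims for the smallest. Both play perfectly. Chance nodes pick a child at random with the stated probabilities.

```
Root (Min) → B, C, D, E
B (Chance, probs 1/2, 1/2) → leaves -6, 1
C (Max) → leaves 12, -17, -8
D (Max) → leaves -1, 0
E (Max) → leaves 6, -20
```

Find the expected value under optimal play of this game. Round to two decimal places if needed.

B (Chance): 1/2·-6 + 1/2·1 = -2.5
C (Max): max(12, -17, -8) = 12
D (Max): max(-1, 0) = 0
E (Max): max(6, -20) = 6
Root (Min): min(-2.5, 12, 0, 6) = -2.5

-2.5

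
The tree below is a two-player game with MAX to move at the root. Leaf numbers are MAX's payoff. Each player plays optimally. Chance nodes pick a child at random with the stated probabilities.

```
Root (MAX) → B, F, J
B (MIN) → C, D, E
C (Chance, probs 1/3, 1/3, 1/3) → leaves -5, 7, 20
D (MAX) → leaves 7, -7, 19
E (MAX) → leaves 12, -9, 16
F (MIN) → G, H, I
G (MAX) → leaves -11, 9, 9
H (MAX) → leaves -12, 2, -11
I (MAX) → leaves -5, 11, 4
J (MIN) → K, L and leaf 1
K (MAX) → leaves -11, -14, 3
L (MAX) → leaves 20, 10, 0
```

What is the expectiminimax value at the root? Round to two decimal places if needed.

C (Chance): 1/3·-5 + 1/3·7 + 1/3·20 = 7.33
D (MAX): max(7, -7, 19) = 19
E (MAX): max(12, -9, 16) = 16
B (MIN): min(7.33, 19, 16) = 7.33
G (MAX): max(-11, 9, 9) = 9
H (MAX): max(-12, 2, -11) = 2
I (MAX): max(-5, 11, 4) = 11
F (MIN): min(9, 2, 11) = 2
K (MAX): max(-11, -14, 3) = 3
L (MAX): max(20, 10, 0) = 20
J (MIN): min(3, 20, 1) = 1
Root (MAX): max(7.33, 2, 1) = 7.33

7.33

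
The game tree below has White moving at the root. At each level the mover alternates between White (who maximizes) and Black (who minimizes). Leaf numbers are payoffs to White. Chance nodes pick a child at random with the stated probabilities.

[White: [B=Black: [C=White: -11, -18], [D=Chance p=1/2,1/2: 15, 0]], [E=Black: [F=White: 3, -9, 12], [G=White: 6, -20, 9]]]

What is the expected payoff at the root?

C (White): max(-11, -18) = -11
D (Chance): 1/2·15 + 1/2·0 = 7.5
B (Black): min(-11, 7.5) = -11
F (White): max(3, -9, 12) = 12
G (White): max(6, -20, 9) = 9
E (Black): min(12, 9) = 9
Root (White): max(-11, 9) = 9

9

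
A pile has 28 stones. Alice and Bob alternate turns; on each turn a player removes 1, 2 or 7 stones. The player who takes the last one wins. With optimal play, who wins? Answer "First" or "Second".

First

Positions where the player to move wins (W) vs loses (L):
i:   0  1  2  3  4  5  6  7  8  9 10 11 12 13 14 15 16 17 18 19 20 21 22 23 24 25 26 27 28
     L  W  W  L  W  W  L  W  W  L  W  W  L  W  W  L  W  W  L  W  W  L  W  W  L  W  W  L  W
Position 28 is W, so the first player wins.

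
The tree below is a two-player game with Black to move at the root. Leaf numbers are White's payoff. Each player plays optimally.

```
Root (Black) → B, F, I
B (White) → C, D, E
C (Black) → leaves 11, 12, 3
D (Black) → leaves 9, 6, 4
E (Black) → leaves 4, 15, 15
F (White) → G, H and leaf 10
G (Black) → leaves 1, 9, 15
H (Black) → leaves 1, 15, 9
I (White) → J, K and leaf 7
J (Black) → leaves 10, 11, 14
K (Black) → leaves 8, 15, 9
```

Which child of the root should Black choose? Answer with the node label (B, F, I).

C (Black): min(11, 12, 3) = 3
D (Black): min(9, 6, 4) = 4
E (Black): min(4, 15, 15) = 4
B (White): max(3, 4, 4) = 4
G (Black): min(1, 9, 15) = 1
H (Black): min(1, 15, 9) = 1
F (White): max(1, 1, 10) = 10
J (Black): min(10, 11, 14) = 10
K (Black): min(8, 15, 9) = 8
I (White): max(10, 8, 7) = 10
Root (Black): min(4, 10, 10) = 4
Black picks the child with the lowest value: B (value 4).

B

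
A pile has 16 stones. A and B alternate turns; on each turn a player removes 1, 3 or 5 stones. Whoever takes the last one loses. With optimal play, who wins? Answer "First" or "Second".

i:   0  1  2  3  4  5  6  7  8  9 10 11 12 13 14 15 16
     W  L  W  L  W  L  W  L  W  L  W  L  W  L  W  L  W
Position 16 is W, so the first player wins.

First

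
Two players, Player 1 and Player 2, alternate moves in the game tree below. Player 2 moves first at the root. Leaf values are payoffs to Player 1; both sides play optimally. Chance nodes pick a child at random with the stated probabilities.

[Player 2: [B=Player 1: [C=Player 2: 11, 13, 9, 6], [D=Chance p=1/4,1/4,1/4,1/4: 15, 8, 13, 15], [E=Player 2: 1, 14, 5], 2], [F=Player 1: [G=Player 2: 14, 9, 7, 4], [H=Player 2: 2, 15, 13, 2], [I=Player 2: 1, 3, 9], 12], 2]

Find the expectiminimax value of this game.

C (Player 2): min(11, 13, 9, 6) = 6
D (Chance): 1/4·15 + 1/4·8 + 1/4·13 + 1/4·15 = 12.75
E (Player 2): min(1, 14, 5) = 1
B (Player 1): max(6, 12.75, 1, 2) = 12.75
G (Player 2): min(14, 9, 7, 4) = 4
H (Player 2): min(2, 15, 13, 2) = 2
I (Player 2): min(1, 3, 9) = 1
F (Player 1): max(4, 2, 1, 12) = 12
Root (Player 2): min(12.75, 12, 2) = 2

2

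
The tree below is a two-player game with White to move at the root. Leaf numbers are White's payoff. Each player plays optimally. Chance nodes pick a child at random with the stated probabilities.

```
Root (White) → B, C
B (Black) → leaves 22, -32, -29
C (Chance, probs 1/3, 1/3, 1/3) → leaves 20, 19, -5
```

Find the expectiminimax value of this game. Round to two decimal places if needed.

B (Black): min(22, -32, -29) = -32
C (Chance): 1/3·20 + 1/3·19 + 1/3·-5 = 11.33
Root (White): max(-32, 11.33) = 11.33

11.33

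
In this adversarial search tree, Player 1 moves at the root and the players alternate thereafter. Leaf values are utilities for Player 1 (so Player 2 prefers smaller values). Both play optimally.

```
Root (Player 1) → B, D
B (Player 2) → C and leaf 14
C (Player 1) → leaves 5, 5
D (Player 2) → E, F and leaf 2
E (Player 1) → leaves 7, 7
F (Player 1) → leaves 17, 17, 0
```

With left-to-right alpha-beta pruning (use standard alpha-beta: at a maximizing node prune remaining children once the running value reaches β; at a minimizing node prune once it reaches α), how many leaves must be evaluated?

7

C [α=-∞,β=+∞]: v=5
B [α=-∞,β=+∞]: v=5
E [α=5,β=+∞]: v=7
F [α=5,β=7]: v=17 after child 1 ≥ β → β-cutoff, skip 2
D [α=5,β=+∞]: v=2
Root [α=-∞,β=+∞]: v=5
Leaves evaluated: 7 of 9.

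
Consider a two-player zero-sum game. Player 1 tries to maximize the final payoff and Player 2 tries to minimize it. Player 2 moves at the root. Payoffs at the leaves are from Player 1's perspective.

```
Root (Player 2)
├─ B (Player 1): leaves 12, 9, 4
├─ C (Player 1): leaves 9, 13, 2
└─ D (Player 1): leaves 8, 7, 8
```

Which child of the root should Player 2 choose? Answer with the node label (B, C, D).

D

B (Player 1): max(12, 9, 4) = 12
C (Player 1): max(9, 13, 2) = 13
D (Player 1): max(8, 7, 8) = 8
Root (Player 2): min(12, 13, 8) = 8
Player 2 picks the child with the lowest value: D (value 8).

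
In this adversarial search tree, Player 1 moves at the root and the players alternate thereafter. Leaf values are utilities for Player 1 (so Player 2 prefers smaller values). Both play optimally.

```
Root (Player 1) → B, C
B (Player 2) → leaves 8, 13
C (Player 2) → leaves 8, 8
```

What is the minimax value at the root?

8

B (Player 2): min(8, 13) = 8
C (Player 2): min(8, 8) = 8
Root (Player 1): max(8, 8) = 8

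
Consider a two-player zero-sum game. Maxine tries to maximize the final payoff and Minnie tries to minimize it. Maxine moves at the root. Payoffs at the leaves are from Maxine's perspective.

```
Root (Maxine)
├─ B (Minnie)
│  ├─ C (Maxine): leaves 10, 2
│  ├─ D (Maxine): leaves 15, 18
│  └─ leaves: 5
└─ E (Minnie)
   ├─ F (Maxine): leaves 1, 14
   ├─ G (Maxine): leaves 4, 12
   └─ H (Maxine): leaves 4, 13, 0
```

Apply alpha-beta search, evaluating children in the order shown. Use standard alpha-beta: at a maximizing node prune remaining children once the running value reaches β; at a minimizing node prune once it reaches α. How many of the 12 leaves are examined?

C [α=-∞,β=+∞]: v=10
D [α=-∞,β=10]: v=15 after child 1 ≥ β → β-cutoff, skip 1
B [α=-∞,β=+∞]: v=5
F [α=5,β=+∞]: v=14
G [α=5,β=14]: v=12
H [α=5,β=12]: v=13 after child 2 ≥ β → β-cutoff, skip 1
E [α=5,β=+∞]: v=12
Root [α=-∞,β=+∞]: v=12
Leaves evaluated: 10 of 12.

10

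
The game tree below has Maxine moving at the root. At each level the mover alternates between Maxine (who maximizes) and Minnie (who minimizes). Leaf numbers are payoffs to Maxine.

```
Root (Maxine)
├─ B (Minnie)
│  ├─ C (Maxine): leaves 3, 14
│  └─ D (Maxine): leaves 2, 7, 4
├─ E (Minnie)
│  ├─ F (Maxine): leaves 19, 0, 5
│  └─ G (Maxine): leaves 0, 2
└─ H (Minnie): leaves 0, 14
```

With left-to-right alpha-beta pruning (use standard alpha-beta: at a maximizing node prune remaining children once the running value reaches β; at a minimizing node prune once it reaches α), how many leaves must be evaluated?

11

C [α=-∞,β=+∞]: v=14
D [α=-∞,β=14]: v=7
B [α=-∞,β=+∞]: v=7
F [α=7,β=+∞]: v=19
G [α=7,β=19]: v=2
E [α=7,β=+∞]: v=2
H [α=7,β=+∞]: v=0 after child 1 ≤ α → α-cutoff, skip 1
Root [α=-∞,β=+∞]: v=7
Leaves evaluated: 11 of 12.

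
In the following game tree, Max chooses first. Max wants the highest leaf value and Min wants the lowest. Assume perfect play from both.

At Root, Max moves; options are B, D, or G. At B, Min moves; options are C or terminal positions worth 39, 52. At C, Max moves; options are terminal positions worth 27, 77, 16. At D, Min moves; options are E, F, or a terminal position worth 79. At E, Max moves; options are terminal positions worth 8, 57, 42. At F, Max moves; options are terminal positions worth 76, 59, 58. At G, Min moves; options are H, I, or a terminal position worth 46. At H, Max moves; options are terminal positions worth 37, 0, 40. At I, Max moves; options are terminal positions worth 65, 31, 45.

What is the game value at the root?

57

C (Max): max(27, 77, 16) = 77
B (Min): min(77, 39, 52) = 39
E (Max): max(8, 57, 42) = 57
F (Max): max(76, 59, 58) = 76
D (Min): min(57, 76, 79) = 57
H (Max): max(37, 0, 40) = 40
I (Max): max(65, 31, 45) = 65
G (Min): min(40, 65, 46) = 40
Root (Max): max(39, 57, 40) = 57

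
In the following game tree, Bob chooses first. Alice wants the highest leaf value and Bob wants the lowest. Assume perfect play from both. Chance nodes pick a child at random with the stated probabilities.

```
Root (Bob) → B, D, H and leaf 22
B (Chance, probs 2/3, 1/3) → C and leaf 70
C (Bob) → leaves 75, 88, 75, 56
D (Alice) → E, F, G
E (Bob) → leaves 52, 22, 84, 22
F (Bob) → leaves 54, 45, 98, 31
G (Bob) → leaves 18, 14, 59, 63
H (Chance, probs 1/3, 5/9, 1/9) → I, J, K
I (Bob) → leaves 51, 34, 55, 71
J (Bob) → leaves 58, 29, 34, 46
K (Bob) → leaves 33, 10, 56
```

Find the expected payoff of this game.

C (Bob): min(75, 88, 75, 56) = 56
B (Chance): 2/3·56 + 1/3·70 = 60.67
E (Bob): min(52, 22, 84, 22) = 22
F (Bob): min(54, 45, 98, 31) = 31
G (Bob): min(18, 14, 59, 63) = 14
D (Alice): max(22, 31, 14) = 31
I (Bob): min(51, 34, 55, 71) = 34
J (Bob): min(58, 29, 34, 46) = 29
K (Bob): min(33, 10, 56) = 10
H (Chance): 1/3·34 + 5/9·29 + 1/9·10 = 28.56
Root (Bob): min(60.67, 31, 28.56, 22) = 22

22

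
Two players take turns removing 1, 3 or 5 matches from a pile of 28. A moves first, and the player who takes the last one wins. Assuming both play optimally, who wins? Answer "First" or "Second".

i:   0  1  2  3  4  5  6  7  8  9 10 11 12 13 14 15 16 17 18 19 20 21 22 23 24 25 26 27 28
     L  W  L  W  L  W  L  W  L  W  L  W  L  W  L  W  L  W  L  W  L  W  L  W  L  W  L  W  L
Position 28 is L, so the second player wins.

Second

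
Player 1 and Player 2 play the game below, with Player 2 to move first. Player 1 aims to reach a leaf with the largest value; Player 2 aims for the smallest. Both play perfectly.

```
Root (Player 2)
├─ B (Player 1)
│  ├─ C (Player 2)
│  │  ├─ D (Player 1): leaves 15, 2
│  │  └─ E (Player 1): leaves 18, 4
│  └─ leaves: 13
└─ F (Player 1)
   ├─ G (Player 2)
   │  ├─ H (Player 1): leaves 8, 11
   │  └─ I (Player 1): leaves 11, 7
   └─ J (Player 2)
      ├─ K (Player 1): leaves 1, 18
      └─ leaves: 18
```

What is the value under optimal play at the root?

D (Player 1): max(15, 2) = 15
E (Player 1): max(18, 4) = 18
C (Player 2): min(15, 18) = 15
B (Player 1): max(15, 13) = 15
H (Player 1): max(8, 11) = 11
I (Player 1): max(11, 7) = 11
G (Player 2): min(11, 11) = 11
K (Player 1): max(1, 18) = 18
J (Player 2): min(18, 18) = 18
F (Player 1): max(11, 18) = 18
Root (Player 2): min(15, 18) = 15

15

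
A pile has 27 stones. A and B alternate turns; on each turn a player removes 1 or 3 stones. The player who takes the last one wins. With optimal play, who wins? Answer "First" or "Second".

Mark each pile size as W (mover wins) or L (mover loses):
i:   0  1  2  3  4  5  6  7  8  9 10 11 12 13 14 15 16 17 18 19 20 21 22 23 24 25 26 27
     L  W  L  W  L  W  L  W  L  W  L  W  L  W  L  W  L  W  L  W  L  W  L  W  L  W  L  W
Position 27 is W, so the first player wins.

First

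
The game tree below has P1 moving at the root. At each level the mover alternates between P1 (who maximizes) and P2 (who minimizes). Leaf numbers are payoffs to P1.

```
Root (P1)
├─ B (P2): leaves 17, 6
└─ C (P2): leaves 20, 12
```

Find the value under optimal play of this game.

12

B (P2): min(17, 6) = 6
C (P2): min(20, 12) = 12
Root (P1): max(6, 12) = 12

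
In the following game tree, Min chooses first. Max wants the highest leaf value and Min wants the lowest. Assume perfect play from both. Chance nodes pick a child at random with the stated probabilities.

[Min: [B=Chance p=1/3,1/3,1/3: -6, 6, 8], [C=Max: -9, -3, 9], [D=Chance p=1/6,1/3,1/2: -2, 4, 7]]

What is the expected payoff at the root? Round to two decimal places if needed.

B (Chance): 1/3·-6 + 1/3·6 + 1/3·8 = 2.67
C (Max): max(-9, -3, 9) = 9
D (Chance): 1/6·-2 + 1/3·4 + 1/2·7 = 4.5
Root (Min): min(2.67, 9, 4.5) = 2.67

2.67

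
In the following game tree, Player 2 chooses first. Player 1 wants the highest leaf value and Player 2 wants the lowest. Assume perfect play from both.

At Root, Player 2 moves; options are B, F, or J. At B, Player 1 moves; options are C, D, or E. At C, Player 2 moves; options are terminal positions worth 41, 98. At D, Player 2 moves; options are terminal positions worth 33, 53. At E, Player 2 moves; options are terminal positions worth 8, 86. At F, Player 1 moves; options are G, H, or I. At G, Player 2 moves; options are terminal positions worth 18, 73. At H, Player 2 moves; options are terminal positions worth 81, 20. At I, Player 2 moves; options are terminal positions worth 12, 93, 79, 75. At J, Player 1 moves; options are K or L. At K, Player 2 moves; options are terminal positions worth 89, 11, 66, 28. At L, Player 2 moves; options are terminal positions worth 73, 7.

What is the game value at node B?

41

C: min(41, 98) = 41
D: min(33, 53) = 33
E: min(8, 86) = 8
B: max(41, 33, 8) = 41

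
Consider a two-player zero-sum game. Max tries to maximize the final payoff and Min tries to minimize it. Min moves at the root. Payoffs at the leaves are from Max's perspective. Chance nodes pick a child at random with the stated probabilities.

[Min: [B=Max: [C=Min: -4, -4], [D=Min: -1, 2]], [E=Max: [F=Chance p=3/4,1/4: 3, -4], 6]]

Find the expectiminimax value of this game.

C (Min): min(-4, -4) = -4
D (Min): min(-1, 2) = -1
B (Max): max(-4, -1) = -1
F (Chance): 3/4·3 + 1/4·-4 = 1.25
E (Max): max(1.25, 6) = 6
Root (Min): min(-1, 6) = -1

-1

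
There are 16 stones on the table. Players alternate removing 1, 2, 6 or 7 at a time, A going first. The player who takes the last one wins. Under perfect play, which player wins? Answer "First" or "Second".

Second

Compute winning (W) and losing (L) positions by backward induction:
i:   0  1  2  3  4  5  6  7  8  9 10 11 12 13 14 15 16
     L  W  W  L  W  W  W  W  L  W  W  L  W  W  W  W  L
Position 16 is L, so the second player wins.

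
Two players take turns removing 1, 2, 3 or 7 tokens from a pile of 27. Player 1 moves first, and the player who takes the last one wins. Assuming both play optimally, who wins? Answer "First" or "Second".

First

i:   0  1  2  3  4  5  6  7  8  9 10 11 12 13 14 15 16 17 18 19 20 21 22 23 24 25 26 27
     L  W  W  W  L  W  W  W  L  W  W  W  L  W  W  W  L  W  W  W  L  W  W  W  L  W  W  W
Position 27 is W, so the first player wins.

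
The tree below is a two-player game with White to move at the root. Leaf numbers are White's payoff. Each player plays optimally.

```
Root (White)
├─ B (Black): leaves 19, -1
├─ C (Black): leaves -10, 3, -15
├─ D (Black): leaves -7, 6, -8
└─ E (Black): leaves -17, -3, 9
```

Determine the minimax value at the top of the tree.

-1

B (Black): min(19, -1) = -1
C (Black): min(-10, 3, -15) = -15
D (Black): min(-7, 6, -8) = -8
E (Black): min(-17, -3, 9) = -17
Root (White): max(-1, -15, -8, -17) = -1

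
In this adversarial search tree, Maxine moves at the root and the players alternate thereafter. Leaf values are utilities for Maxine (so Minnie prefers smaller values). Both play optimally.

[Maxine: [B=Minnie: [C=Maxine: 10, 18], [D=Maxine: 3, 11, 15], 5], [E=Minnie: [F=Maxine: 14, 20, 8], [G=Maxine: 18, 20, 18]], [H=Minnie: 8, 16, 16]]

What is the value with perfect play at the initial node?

20

C (Maxine): max(10, 18) = 18
D (Maxine): max(3, 11, 15) = 15
B (Minnie): min(18, 15, 5) = 5
F (Maxine): max(14, 20, 8) = 20
G (Maxine): max(18, 20, 18) = 20
E (Minnie): min(20, 20) = 20
H (Minnie): min(8, 16, 16) = 8
Root (Maxine): max(5, 20, 8) = 20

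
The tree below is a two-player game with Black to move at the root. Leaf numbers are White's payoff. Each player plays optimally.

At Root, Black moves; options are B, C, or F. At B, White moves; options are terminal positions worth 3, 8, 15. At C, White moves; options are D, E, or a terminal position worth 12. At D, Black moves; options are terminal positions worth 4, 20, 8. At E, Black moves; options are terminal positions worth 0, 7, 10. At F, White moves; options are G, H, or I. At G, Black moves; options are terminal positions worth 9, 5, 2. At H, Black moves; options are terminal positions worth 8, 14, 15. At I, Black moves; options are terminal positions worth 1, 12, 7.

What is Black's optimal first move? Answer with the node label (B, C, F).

F

B (White): max(3, 8, 15) = 15
D (Black): min(4, 20, 8) = 4
E (Black): min(0, 7, 10) = 0
C (White): max(4, 0, 12) = 12
G (Black): min(9, 5, 2) = 2
H (Black): min(8, 14, 15) = 8
I (Black): min(1, 12, 7) = 1
F (White): max(2, 8, 1) = 8
Root (Black): min(15, 12, 8) = 8
Black picks the child with the lowest value: F (value 8).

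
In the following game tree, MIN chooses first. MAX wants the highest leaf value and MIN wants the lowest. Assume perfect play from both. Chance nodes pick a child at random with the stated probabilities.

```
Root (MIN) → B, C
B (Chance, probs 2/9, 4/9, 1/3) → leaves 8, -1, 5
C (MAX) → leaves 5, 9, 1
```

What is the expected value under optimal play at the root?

B (Chance): 2/9·8 + 4/9·-1 + 1/3·5 = 3
C (MAX): max(5, 9, 1) = 9
Root (MIN): min(3, 9) = 3

3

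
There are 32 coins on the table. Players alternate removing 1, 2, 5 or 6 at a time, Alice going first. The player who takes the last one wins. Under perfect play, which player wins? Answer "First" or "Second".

Positions where the player to move wins (W) vs loses (L):
i:   0  1  2  3  4  5  6  7  8  9 10 11 12 13 14 15 16 17 18 19 20 21 22 23 24 25 26 27 28 29 30 31 32
     L  W  W  L  W  W  W  L  W  W  L  W  W  W  L  W  W  L  W  W  W  L  W  W  L  W  W  W  L  W  W  L  W
Position 32 is W, so the first player wins.

First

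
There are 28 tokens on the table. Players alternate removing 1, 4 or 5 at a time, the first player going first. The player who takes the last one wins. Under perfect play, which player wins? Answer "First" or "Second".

First

i:   0  1  2  3  4  5  6  7  8  9 10 11 12 13 14 15 16 17 18 19 20 21 22 23 24 25 26 27 28
     L  W  L  W  W  W  W  W  L  W  L  W  W  W  W  W  L  W  L  W  W  W  W  W  L  W  L  W  W
Position 28 is W, so the first player wins.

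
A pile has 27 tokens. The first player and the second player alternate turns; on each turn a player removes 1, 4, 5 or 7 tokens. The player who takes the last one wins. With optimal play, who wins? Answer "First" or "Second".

First

Mark each pile size as W (mover wins) or L (mover loses):
i:   0  1  2  3  4  5  6  7  8  9 10 11 12 13 14 15 16 17 18 19 20 21 22 23 24 25 26 27
     L  W  L  W  W  W  W  W  L  W  L  W  W  W  W  W  L  W  L  W  W  W  W  W  L  W  L  W
Position 27 is W, so the first player wins.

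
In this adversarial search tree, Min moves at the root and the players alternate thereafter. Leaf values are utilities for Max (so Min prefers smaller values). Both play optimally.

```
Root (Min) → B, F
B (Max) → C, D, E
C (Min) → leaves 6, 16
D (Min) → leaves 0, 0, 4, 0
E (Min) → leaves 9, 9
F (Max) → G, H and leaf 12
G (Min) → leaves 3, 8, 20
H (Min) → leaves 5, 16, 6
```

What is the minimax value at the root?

9

C (Min): min(6, 16) = 6
D (Min): min(0, 0, 4, 0) = 0
E (Min): min(9, 9) = 9
B (Max): max(6, 0, 9) = 9
G (Min): min(3, 8, 20) = 3
H (Min): min(5, 16, 6) = 5
F (Max): max(3, 5, 12) = 12
Root (Min): min(9, 12) = 9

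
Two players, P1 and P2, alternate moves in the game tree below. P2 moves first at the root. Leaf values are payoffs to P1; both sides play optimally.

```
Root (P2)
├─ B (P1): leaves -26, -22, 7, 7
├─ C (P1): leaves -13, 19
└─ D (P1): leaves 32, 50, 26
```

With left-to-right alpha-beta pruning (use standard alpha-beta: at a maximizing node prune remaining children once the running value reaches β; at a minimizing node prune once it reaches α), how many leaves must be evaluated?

B [α=-∞,β=+∞]: v=7
C [α=-∞,β=7]: v=19
D [α=-∞,β=7]: v=32 after child 1 ≥ β → β-cutoff, skip 2
Root [α=-∞,β=+∞]: v=7
Leaves evaluated: 7 of 9.

7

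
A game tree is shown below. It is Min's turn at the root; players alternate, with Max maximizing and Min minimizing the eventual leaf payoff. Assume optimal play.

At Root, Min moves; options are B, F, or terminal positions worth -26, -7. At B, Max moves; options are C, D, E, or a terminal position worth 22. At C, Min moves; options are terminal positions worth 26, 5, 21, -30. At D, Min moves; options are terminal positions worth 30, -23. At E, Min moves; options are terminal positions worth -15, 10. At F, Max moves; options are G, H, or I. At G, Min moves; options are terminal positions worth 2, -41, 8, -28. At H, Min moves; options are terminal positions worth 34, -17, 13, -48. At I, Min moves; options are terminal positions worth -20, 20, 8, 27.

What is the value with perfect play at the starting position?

C (Min): min(26, 5, 21, -30) = -30
D (Min): min(30, -23) = -23
E (Min): min(-15, 10) = -15
B (Max): max(-30, -23, -15, 22) = 22
G (Min): min(2, -41, 8, -28) = -41
H (Min): min(34, -17, 13, -48) = -48
I (Min): min(-20, 20, 8, 27) = -20
F (Max): max(-41, -48, -20) = -20
Root (Min): min(22, -20, -26, -7) = -26

-26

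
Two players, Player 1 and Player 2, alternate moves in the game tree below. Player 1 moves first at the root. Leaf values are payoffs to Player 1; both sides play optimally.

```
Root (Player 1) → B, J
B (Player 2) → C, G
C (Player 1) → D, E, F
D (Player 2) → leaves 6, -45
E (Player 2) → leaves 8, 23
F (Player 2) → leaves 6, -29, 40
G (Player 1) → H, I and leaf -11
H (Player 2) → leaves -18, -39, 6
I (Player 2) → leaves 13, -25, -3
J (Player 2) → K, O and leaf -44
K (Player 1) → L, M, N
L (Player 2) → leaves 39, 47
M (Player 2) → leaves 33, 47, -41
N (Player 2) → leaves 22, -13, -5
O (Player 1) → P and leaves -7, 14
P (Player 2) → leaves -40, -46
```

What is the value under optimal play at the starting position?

-11

D (Player 2): min(6, -45) = -45
E (Player 2): min(8, 23) = 8
F (Player 2): min(6, -29, 40) = -29
C (Player 1): max(-45, 8, -29) = 8
H (Player 2): min(-18, -39, 6) = -39
I (Player 2): min(13, -25, -3) = -25
G (Player 1): max(-39, -25, -11) = -11
B (Player 2): min(8, -11) = -11
L (Player 2): min(39, 47) = 39
M (Player 2): min(33, 47, -41) = -41
N (Player 2): min(22, -13, -5) = -13
K (Player 1): max(39, -41, -13) = 39
P (Player 2): min(-40, -46) = -46
O (Player 1): max(-46, -7, 14) = 14
J (Player 2): min(39, 14, -44) = -44
Root (Player 1): max(-11, -44) = -11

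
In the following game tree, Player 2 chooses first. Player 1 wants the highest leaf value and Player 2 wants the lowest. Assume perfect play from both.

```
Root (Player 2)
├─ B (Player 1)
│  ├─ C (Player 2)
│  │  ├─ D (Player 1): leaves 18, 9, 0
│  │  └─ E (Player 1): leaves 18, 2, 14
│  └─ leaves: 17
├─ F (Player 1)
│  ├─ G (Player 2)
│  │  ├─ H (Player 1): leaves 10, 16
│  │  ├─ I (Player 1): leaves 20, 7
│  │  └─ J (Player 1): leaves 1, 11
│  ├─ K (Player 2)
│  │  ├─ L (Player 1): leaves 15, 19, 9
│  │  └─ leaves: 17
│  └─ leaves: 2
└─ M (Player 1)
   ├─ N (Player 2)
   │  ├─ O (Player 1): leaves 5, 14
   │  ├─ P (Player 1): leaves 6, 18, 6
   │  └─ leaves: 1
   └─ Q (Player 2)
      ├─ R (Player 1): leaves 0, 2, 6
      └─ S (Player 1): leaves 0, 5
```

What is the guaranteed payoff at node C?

D: max(18, 9, 0) = 18
E: max(18, 2, 14) = 18
C: min(18, 18) = 18

18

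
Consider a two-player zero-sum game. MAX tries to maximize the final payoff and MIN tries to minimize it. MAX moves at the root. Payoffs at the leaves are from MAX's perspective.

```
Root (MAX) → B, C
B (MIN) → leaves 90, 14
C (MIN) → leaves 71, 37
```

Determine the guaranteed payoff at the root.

B (MIN): min(90, 14) = 14
C (MIN): min(71, 37) = 37
Root (MAX): max(14, 37) = 37

37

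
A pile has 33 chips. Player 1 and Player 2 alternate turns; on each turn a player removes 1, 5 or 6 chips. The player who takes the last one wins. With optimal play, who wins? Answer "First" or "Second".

Second

Compute winning (W) and losing (L) positions by backward induction:
i:   0  1  2  3  4  5  6  7  8  9 10 11 12 13 14 15 16 17 18 19 20 21 22 23 24 25 26 27 28 29 30 31 32 33
     L  W  L  W  L  W  W  W  W  W  W  L  W  L  W  L  W  W  W  W  W  W  L  W  L  W  L  W  W  W  W  W  W  L
Position 33 is L, so the second player wins.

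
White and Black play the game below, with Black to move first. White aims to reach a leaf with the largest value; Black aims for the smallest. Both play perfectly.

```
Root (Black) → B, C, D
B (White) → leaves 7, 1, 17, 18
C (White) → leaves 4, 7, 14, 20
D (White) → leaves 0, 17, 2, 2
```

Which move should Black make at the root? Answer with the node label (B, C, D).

D

B (White): max(7, 1, 17, 18) = 18
C (White): max(4, 7, 14, 20) = 20
D (White): max(0, 17, 2, 2) = 17
Root (Black): min(18, 20, 17) = 17
Black picks the child with the lowest value: D (value 17).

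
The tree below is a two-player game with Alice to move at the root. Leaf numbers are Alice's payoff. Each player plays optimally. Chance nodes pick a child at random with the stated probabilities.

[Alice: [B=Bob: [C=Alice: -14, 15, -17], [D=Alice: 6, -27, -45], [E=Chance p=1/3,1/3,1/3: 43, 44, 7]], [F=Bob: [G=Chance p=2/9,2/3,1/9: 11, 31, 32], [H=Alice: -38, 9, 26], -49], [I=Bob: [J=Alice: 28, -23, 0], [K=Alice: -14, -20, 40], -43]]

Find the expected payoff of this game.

6

C (Alice): max(-14, 15, -17) = 15
D (Alice): max(6, -27, -45) = 6
E (Chance): 1/3·43 + 1/3·44 + 1/3·7 = 31.33
B (Bob): min(15, 6, 31.33) = 6
G (Chance): 2/9·11 + 2/3·31 + 1/9·32 = 26.67
H (Alice): max(-38, 9, 26) = 26
F (Bob): min(26.67, 26, -49) = -49
J (Alice): max(28, -23, 0) = 28
K (Alice): max(-14, -20, 40) = 40
I (Bob): min(28, 40, -43) = -43
Root (Alice): max(6, -49, -43) = 6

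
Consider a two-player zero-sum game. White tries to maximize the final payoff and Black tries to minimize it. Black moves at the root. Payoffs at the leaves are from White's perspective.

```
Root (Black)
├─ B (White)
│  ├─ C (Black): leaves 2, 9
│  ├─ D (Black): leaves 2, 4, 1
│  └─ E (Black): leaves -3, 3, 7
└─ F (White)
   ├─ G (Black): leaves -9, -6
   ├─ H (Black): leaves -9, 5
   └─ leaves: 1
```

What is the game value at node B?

C: min(2, 9) = 2
D: min(2, 4, 1) = 1
E: min(-3, 3, 7) = -3
B: max(2, 1, -3) = 2

2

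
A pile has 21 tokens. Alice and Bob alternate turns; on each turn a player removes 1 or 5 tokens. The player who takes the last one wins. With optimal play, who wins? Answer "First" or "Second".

First

Positions where the player to move wins (W) vs loses (L):
i:   0  1  2  3  4  5  6  7  8  9 10 11 12 13 14 15 16 17 18 19 20 21
     L  W  L  W  L  W  L  W  L  W  L  W  L  W  L  W  L  W  L  W  L  W
Position 21 is W, so the first player wins.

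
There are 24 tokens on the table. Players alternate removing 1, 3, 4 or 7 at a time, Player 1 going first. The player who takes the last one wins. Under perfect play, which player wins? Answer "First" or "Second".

Second

Positions where the player to move wins (W) vs loses (L):
i:   0  1  2  3  4  5  6  7  8  9 10 11 12 13 14 15 16 17 18 19 20 21 22 23 24
     L  W  L  W  W  W  W  W  L  W  L  W  W  W  W  W  L  W  L  W  W  W  W  W  L
Position 24 is L, so the second player wins.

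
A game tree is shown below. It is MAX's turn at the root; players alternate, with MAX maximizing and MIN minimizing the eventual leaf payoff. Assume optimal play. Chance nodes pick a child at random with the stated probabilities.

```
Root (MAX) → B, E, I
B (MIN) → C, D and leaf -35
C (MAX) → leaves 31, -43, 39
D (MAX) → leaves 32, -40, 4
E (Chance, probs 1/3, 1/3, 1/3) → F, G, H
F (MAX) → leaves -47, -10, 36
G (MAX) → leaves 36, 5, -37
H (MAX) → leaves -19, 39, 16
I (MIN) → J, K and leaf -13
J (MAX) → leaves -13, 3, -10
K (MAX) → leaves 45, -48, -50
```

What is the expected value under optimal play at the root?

C (MAX): max(31, -43, 39) = 39
D (MAX): max(32, -40, 4) = 32
B (MIN): min(39, 32, -35) = -35
F (MAX): max(-47, -10, 36) = 36
G (MAX): max(36, 5, -37) = 36
H (MAX): max(-19, 39, 16) = 39
E (Chance): 1/3·36 + 1/3·36 + 1/3·39 = 37
J (MAX): max(-13, 3, -10) = 3
K (MAX): max(45, -48, -50) = 45
I (MIN): min(3, 45, -13) = -13
Root (MAX): max(-35, 37, -13) = 37

37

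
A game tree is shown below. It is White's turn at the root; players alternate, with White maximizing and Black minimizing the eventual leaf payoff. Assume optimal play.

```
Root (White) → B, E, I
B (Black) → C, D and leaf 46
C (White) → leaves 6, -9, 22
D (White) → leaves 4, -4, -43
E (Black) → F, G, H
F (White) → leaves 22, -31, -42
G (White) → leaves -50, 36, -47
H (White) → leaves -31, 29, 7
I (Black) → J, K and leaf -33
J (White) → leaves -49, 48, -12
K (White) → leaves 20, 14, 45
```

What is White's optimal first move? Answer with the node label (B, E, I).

E

C (White): max(6, -9, 22) = 22
D (White): max(4, -4, -43) = 4
B (Black): min(22, 4, 46) = 4
F (White): max(22, -31, -42) = 22
G (White): max(-50, 36, -47) = 36
H (White): max(-31, 29, 7) = 29
E (Black): min(22, 36, 29) = 22
J (White): max(-49, 48, -12) = 48
K (White): max(20, 14, 45) = 45
I (Black): min(48, 45, -33) = -33
Root (White): max(4, 22, -33) = 22
White picks the child with the highest value: E (value 22).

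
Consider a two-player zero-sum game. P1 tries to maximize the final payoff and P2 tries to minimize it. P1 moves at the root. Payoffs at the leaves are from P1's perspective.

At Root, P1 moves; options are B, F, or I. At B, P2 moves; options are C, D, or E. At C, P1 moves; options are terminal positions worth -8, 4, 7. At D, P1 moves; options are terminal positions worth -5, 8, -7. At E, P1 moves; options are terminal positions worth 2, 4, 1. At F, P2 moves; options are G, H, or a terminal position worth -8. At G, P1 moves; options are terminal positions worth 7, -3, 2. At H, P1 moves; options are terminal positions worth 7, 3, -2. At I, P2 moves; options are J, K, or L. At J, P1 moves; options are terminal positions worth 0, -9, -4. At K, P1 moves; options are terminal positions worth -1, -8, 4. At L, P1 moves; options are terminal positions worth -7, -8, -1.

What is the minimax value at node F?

G: max(7, -3, 2) = 7
H: max(7, 3, -2) = 7
F: min(7, 7, -8) = -8

-8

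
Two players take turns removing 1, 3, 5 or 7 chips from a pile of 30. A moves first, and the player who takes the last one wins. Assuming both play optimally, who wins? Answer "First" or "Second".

Compute winning (W) and losing (L) positions by backward induction:
i:   0  1  2  3  4  5  6  7  8  9 10 11 12 13 14 15 16 17 18 19 20 21 22 23 24 25 26 27 28 29 30
     L  W  L  W  L  W  L  W  L  W  L  W  L  W  L  W  L  W  L  W  L  W  L  W  L  W  L  W  L  W  L
Position 30 is L, so the second player wins.

Second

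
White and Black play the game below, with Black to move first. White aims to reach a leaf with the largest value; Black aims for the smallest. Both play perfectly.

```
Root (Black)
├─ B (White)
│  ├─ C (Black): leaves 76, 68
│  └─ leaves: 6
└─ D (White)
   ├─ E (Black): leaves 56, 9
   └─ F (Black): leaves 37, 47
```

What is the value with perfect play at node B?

C: min(76, 68) = 68
B: max(68, 6) = 68

68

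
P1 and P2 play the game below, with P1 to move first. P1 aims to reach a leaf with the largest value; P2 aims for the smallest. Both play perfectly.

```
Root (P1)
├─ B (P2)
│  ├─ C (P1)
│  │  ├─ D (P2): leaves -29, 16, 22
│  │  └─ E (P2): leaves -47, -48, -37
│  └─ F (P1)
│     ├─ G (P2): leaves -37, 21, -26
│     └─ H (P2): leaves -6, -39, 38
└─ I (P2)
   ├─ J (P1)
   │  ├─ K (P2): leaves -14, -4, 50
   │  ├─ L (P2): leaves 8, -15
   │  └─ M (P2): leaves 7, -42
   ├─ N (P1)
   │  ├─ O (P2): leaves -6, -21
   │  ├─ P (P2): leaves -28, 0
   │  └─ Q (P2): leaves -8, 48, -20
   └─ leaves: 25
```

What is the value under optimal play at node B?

D: min(-29, 16, 22) = -29
E: min(-47, -48, -37) = -48
C: max(-29, -48) = -29
G: min(-37, 21, -26) = -37
H: min(-6, -39, 38) = -39
F: max(-37, -39) = -37
B: min(-29, -37) = -37

-37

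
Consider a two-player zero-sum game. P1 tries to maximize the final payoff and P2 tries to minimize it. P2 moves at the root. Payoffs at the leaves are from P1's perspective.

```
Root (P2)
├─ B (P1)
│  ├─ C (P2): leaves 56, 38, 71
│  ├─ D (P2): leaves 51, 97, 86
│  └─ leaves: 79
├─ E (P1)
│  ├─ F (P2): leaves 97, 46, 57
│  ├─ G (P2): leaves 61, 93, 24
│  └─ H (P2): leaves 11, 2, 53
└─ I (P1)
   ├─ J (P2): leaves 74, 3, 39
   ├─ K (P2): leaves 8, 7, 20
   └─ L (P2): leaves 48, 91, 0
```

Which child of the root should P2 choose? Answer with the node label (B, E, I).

C (P2): min(56, 38, 71) = 38
D (P2): min(51, 97, 86) = 51
B (P1): max(38, 51, 79) = 79
F (P2): min(97, 46, 57) = 46
G (P2): min(61, 93, 24) = 24
H (P2): min(11, 2, 53) = 2
E (P1): max(46, 24, 2) = 46
J (P2): min(74, 3, 39) = 3
K (P2): min(8, 7, 20) = 7
L (P2): min(48, 91, 0) = 0
I (P1): max(3, 7, 0) = 7
Root (P2): min(79, 46, 7) = 7
P2 picks the child with the lowest value: I (value 7).

I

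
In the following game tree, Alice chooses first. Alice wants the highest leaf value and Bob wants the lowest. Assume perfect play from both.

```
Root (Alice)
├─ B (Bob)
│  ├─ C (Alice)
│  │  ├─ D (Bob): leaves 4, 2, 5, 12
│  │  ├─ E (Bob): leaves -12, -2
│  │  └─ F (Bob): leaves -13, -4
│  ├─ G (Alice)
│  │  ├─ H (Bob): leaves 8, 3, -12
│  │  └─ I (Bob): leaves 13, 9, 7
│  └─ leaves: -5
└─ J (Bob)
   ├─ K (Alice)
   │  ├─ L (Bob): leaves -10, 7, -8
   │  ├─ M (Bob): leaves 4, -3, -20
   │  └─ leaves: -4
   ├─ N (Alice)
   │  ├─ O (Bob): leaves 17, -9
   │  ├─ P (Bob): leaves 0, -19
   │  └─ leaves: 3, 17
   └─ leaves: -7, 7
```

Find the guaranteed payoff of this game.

D (Bob): min(4, 2, 5, 12) = 2
E (Bob): min(-12, -2) = -12
F (Bob): min(-13, -4) = -13
C (Alice): max(2, -12, -13) = 2
H (Bob): min(8, 3, -12) = -12
I (Bob): min(13, 9, 7) = 7
G (Alice): max(-12, 7) = 7
B (Bob): min(2, 7, -5) = -5
L (Bob): min(-10, 7, -8) = -10
M (Bob): min(4, -3, -20) = -20
K (Alice): max(-10, -20, -4) = -4
O (Bob): min(17, -9) = -9
P (Bob): min(0, -19) = -19
N (Alice): max(-9, -19, 3, 17) = 17
J (Bob): min(-4, 17, -7, 7) = -7
Root (Alice): max(-5, -7) = -5

-5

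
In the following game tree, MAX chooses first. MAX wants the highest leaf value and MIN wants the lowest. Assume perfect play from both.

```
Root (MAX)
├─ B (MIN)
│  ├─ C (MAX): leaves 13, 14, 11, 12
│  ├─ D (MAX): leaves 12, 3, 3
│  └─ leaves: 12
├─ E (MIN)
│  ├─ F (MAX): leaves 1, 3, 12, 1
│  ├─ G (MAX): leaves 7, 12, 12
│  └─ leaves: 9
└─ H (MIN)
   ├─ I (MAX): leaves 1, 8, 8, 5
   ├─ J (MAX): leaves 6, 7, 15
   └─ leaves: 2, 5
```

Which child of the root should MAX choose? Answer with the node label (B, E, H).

B

C (MAX): max(13, 14, 11, 12) = 14
D (MAX): max(12, 3, 3) = 12
B (MIN): min(14, 12, 12) = 12
F (MAX): max(1, 3, 12, 1) = 12
G (MAX): max(7, 12, 12) = 12
E (MIN): min(12, 12, 9) = 9
I (MAX): max(1, 8, 8, 5) = 8
J (MAX): max(6, 7, 15) = 15
H (MIN): min(8, 15, 2, 5) = 2
Root (MAX): max(12, 9, 2) = 12
MAX picks the child with the highest value: B (value 12).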